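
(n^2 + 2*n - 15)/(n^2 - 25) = (n - 3)/(n - 5)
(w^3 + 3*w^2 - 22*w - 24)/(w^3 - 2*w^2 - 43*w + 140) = (w^2 + 7*w + 6)/(w^2 + 2*w - 35)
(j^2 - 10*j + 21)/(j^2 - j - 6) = (j - 7)/(j + 2)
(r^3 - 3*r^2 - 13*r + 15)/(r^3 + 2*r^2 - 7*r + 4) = (r^2 - 2*r - 15)/(r^2 + 3*r - 4)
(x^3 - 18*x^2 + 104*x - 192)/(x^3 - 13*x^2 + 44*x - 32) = (x - 6)/(x - 1)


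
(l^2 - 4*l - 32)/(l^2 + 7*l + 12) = (l - 8)/(l + 3)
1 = 1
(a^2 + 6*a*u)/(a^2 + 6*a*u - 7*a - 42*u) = a/(a - 7)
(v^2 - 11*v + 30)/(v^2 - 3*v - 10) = (v - 6)/(v + 2)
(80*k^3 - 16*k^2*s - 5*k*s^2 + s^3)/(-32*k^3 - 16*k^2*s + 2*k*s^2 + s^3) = (-5*k + s)/(2*k + s)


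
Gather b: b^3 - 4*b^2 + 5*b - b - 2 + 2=b^3 - 4*b^2 + 4*b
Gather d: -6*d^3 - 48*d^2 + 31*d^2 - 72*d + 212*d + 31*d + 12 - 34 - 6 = -6*d^3 - 17*d^2 + 171*d - 28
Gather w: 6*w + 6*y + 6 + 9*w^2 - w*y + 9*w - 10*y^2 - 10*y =9*w^2 + w*(15 - y) - 10*y^2 - 4*y + 6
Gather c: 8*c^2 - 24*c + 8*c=8*c^2 - 16*c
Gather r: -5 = -5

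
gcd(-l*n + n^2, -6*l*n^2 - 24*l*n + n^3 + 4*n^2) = n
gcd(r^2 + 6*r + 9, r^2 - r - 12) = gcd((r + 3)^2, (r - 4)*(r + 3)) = r + 3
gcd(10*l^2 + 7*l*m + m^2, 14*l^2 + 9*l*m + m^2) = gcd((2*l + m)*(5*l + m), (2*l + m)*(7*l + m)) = 2*l + m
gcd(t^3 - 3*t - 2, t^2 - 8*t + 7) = 1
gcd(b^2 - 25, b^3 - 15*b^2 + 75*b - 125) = b - 5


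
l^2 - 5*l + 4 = (l - 4)*(l - 1)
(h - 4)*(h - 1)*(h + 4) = h^3 - h^2 - 16*h + 16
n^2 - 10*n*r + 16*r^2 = (n - 8*r)*(n - 2*r)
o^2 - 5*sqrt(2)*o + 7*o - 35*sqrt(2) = (o + 7)*(o - 5*sqrt(2))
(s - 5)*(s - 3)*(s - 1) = s^3 - 9*s^2 + 23*s - 15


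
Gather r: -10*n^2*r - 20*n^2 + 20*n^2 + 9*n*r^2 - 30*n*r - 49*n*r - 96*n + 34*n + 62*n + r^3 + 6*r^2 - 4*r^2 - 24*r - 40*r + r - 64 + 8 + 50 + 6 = r^3 + r^2*(9*n + 2) + r*(-10*n^2 - 79*n - 63)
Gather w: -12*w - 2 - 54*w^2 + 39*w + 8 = -54*w^2 + 27*w + 6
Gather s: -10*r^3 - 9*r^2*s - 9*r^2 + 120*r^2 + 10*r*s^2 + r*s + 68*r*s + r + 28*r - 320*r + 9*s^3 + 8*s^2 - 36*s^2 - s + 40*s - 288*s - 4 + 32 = -10*r^3 + 111*r^2 - 291*r + 9*s^3 + s^2*(10*r - 28) + s*(-9*r^2 + 69*r - 249) + 28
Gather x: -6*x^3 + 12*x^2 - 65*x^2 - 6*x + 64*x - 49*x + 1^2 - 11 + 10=-6*x^3 - 53*x^2 + 9*x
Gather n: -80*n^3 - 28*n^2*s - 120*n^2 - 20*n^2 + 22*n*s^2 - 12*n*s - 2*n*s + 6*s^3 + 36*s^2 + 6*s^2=-80*n^3 + n^2*(-28*s - 140) + n*(22*s^2 - 14*s) + 6*s^3 + 42*s^2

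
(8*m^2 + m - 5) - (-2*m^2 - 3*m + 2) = 10*m^2 + 4*m - 7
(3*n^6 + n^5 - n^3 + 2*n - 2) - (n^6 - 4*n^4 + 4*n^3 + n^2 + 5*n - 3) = 2*n^6 + n^5 + 4*n^4 - 5*n^3 - n^2 - 3*n + 1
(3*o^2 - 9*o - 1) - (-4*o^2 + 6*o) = 7*o^2 - 15*o - 1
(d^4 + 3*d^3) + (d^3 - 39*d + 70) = d^4 + 4*d^3 - 39*d + 70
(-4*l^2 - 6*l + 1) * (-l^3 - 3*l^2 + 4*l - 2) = 4*l^5 + 18*l^4 + l^3 - 19*l^2 + 16*l - 2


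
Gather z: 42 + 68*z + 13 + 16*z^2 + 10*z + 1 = 16*z^2 + 78*z + 56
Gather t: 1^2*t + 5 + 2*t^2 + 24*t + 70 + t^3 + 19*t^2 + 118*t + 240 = t^3 + 21*t^2 + 143*t + 315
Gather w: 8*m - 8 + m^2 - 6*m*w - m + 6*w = m^2 + 7*m + w*(6 - 6*m) - 8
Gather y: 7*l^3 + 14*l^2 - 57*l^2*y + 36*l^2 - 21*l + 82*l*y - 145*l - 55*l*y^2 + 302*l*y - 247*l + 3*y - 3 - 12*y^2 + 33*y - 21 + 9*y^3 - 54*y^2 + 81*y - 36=7*l^3 + 50*l^2 - 413*l + 9*y^3 + y^2*(-55*l - 66) + y*(-57*l^2 + 384*l + 117) - 60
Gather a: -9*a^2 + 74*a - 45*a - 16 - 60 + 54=-9*a^2 + 29*a - 22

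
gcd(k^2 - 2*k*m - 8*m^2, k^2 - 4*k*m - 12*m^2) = k + 2*m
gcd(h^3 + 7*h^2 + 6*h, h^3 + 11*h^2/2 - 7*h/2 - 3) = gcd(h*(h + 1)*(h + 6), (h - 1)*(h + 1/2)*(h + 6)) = h + 6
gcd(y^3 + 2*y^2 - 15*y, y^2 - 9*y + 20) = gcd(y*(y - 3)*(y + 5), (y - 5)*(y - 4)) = 1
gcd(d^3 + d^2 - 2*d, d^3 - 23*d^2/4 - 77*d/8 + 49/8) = 1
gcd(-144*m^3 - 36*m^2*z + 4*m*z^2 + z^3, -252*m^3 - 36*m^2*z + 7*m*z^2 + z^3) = -36*m^2 + z^2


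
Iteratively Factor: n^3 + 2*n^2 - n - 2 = (n + 2)*(n^2 - 1) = (n - 1)*(n + 2)*(n + 1)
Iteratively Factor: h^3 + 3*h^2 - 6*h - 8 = (h + 1)*(h^2 + 2*h - 8) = (h + 1)*(h + 4)*(h - 2)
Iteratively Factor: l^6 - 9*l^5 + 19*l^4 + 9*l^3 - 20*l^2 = (l - 4)*(l^5 - 5*l^4 - l^3 + 5*l^2) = (l - 5)*(l - 4)*(l^4 - l^2) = (l - 5)*(l - 4)*(l + 1)*(l^3 - l^2) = l*(l - 5)*(l - 4)*(l + 1)*(l^2 - l) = l^2*(l - 5)*(l - 4)*(l + 1)*(l - 1)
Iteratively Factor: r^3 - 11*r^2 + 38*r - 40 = (r - 5)*(r^2 - 6*r + 8) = (r - 5)*(r - 4)*(r - 2)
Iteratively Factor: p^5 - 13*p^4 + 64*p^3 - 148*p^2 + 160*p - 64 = (p - 2)*(p^4 - 11*p^3 + 42*p^2 - 64*p + 32) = (p - 4)*(p - 2)*(p^3 - 7*p^2 + 14*p - 8) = (p - 4)*(p - 2)*(p - 1)*(p^2 - 6*p + 8) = (p - 4)^2*(p - 2)*(p - 1)*(p - 2)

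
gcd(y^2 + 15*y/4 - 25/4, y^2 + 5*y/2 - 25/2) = y + 5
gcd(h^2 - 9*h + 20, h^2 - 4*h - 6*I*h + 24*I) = h - 4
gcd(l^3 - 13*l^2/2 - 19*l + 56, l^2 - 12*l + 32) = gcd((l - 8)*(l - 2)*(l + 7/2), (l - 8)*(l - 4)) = l - 8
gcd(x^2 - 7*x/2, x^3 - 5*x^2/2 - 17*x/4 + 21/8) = x - 7/2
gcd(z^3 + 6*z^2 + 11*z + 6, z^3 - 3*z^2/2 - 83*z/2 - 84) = z + 3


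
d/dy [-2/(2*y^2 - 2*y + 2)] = (2*y - 1)/(y^2 - y + 1)^2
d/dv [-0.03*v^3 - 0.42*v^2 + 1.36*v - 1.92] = -0.09*v^2 - 0.84*v + 1.36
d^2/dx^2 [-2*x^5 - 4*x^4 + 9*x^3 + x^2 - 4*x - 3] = -40*x^3 - 48*x^2 + 54*x + 2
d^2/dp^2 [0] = 0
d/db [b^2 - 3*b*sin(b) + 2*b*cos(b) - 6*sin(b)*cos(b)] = -2*b*sin(b) - 3*b*cos(b) + 2*b - 3*sin(b) + 2*cos(b) - 6*cos(2*b)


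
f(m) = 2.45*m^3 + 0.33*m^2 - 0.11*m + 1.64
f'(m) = 7.35*m^2 + 0.66*m - 0.11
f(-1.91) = -14.02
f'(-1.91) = 25.44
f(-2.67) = -42.35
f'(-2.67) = 50.53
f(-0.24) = 1.65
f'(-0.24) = 0.15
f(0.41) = 1.82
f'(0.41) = 1.40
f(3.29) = 92.10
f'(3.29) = 81.62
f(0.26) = 1.68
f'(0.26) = 0.56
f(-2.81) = -49.81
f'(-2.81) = 56.07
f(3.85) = 145.92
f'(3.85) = 111.38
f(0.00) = 1.64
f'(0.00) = -0.11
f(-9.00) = -1756.69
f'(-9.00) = 589.30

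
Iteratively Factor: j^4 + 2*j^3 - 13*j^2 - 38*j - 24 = (j + 1)*(j^3 + j^2 - 14*j - 24) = (j - 4)*(j + 1)*(j^2 + 5*j + 6) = (j - 4)*(j + 1)*(j + 3)*(j + 2)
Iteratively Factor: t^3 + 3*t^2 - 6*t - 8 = (t + 4)*(t^2 - t - 2) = (t + 1)*(t + 4)*(t - 2)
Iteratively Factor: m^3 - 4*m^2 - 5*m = (m - 5)*(m^2 + m) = m*(m - 5)*(m + 1)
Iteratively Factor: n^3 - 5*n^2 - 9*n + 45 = (n - 3)*(n^2 - 2*n - 15) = (n - 5)*(n - 3)*(n + 3)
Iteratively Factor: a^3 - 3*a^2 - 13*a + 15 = (a - 1)*(a^2 - 2*a - 15) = (a - 5)*(a - 1)*(a + 3)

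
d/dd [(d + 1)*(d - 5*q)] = 2*d - 5*q + 1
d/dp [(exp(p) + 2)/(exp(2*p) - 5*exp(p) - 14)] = -exp(p)/(exp(2*p) - 14*exp(p) + 49)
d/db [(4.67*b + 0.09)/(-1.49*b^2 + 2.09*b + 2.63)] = (6.9583*b^2 + 0.2682*b + 12.094)/(2.2201*b^4 - 6.2282*b^3 - 3.4693*b^2 + 10.9934*b + 6.9169)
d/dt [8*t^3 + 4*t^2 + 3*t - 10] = 24*t^2 + 8*t + 3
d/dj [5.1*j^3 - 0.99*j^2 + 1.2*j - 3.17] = 15.3*j^2 - 1.98*j + 1.2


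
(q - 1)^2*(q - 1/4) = q^3 - 9*q^2/4 + 3*q/2 - 1/4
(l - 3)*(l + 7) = l^2 + 4*l - 21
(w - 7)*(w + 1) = w^2 - 6*w - 7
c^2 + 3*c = c*(c + 3)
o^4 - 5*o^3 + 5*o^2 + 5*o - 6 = (o - 3)*(o - 2)*(o - 1)*(o + 1)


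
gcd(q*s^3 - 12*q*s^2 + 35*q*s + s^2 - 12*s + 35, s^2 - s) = 1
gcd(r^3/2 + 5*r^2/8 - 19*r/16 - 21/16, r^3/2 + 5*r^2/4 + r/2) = 1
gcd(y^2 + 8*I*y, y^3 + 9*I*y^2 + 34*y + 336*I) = y + 8*I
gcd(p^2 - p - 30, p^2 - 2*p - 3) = 1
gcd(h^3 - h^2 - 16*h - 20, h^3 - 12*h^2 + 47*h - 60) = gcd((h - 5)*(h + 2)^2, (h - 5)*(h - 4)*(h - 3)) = h - 5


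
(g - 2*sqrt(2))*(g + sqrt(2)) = g^2 - sqrt(2)*g - 4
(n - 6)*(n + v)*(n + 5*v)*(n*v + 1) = n^4*v + 6*n^3*v^2 - 6*n^3*v + n^3 + 5*n^2*v^3 - 36*n^2*v^2 + 6*n^2*v - 6*n^2 - 30*n*v^3 + 5*n*v^2 - 36*n*v - 30*v^2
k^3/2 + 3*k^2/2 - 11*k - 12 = (k/2 + 1/2)*(k - 4)*(k + 6)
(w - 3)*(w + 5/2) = w^2 - w/2 - 15/2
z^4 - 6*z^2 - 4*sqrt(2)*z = z*(z - 2*sqrt(2))*(z + sqrt(2))^2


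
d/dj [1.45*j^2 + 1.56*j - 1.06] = 2.9*j + 1.56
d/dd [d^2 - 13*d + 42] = 2*d - 13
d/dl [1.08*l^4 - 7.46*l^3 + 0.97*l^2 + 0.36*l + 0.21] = 4.32*l^3 - 22.38*l^2 + 1.94*l + 0.36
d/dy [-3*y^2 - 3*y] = -6*y - 3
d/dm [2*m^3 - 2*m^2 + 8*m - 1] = 6*m^2 - 4*m + 8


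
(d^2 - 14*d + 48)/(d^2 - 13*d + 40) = (d - 6)/(d - 5)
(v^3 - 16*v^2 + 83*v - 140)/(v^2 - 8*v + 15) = (v^2 - 11*v + 28)/(v - 3)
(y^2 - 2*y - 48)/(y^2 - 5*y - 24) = (y + 6)/(y + 3)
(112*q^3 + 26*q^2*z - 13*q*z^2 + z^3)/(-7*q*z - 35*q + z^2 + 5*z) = (-16*q^2 - 6*q*z + z^2)/(z + 5)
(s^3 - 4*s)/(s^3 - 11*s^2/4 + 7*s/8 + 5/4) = 8*s*(s + 2)/(8*s^2 - 6*s - 5)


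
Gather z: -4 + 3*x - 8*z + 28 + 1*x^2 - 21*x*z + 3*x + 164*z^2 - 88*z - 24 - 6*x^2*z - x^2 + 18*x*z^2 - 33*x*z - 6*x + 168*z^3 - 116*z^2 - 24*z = 168*z^3 + z^2*(18*x + 48) + z*(-6*x^2 - 54*x - 120)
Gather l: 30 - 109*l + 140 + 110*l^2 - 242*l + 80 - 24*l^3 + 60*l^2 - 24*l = -24*l^3 + 170*l^2 - 375*l + 250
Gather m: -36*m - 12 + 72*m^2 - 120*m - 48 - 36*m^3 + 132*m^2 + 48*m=-36*m^3 + 204*m^2 - 108*m - 60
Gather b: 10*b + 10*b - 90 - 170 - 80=20*b - 340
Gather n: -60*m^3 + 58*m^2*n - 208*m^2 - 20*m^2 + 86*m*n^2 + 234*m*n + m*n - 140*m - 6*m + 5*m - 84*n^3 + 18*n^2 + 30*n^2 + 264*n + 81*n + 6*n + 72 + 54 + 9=-60*m^3 - 228*m^2 - 141*m - 84*n^3 + n^2*(86*m + 48) + n*(58*m^2 + 235*m + 351) + 135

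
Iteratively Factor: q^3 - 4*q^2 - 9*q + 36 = (q - 3)*(q^2 - q - 12) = (q - 4)*(q - 3)*(q + 3)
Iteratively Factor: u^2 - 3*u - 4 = (u + 1)*(u - 4)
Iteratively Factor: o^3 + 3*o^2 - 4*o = (o + 4)*(o^2 - o) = o*(o + 4)*(o - 1)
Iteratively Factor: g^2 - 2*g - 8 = (g - 4)*(g + 2)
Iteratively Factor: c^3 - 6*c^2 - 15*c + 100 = (c - 5)*(c^2 - c - 20) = (c - 5)^2*(c + 4)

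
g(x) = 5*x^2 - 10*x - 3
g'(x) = 10*x - 10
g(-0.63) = 5.28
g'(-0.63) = -16.30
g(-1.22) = 16.64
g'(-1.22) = -22.20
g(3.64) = 26.85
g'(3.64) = 26.40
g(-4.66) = 152.18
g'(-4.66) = -56.60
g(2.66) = 5.78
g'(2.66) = 16.60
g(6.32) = 133.51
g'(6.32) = 53.20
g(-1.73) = 29.26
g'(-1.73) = -27.30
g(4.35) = 48.11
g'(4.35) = 33.50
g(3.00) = 12.00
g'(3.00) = 20.00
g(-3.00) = 72.00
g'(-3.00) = -40.00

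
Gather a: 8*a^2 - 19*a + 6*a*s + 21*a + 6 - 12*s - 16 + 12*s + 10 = 8*a^2 + a*(6*s + 2)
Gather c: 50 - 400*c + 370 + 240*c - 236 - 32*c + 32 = 216 - 192*c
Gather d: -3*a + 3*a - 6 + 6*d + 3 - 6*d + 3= 0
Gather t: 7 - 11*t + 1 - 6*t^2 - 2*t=-6*t^2 - 13*t + 8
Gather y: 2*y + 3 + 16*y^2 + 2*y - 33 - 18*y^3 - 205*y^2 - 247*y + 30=-18*y^3 - 189*y^2 - 243*y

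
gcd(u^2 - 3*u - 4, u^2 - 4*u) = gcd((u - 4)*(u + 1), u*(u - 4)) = u - 4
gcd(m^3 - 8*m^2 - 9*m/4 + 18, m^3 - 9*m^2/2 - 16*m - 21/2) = m + 3/2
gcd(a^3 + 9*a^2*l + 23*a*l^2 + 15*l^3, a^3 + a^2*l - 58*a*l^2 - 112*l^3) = 1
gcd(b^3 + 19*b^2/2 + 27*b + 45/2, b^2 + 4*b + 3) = b + 3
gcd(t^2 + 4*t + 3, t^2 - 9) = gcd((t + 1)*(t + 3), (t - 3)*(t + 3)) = t + 3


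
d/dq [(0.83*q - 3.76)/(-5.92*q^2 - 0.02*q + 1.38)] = (4.9136*q^2 - 44.5184*q + 1.0702)/(35.0464*q^4 + 0.2368*q^3 - 16.3388*q^2 - 0.0552*q + 1.9044)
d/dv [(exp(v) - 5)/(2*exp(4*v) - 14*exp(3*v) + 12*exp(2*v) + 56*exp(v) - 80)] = (-3*exp(v) - 2)*exp(v)/(2*(exp(5*v) - 2*exp(4*v) - 8*exp(3*v) + 16*exp(2*v) + 16*exp(v) - 32))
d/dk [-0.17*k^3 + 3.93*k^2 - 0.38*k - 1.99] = -0.51*k^2 + 7.86*k - 0.38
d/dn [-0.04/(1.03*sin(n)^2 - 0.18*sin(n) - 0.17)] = (0.0824*sin(n) - 0.0072)*cos(n)/(-1.03*sin(n)^2 + 0.18*sin(n) + 0.17)^2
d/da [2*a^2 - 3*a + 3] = 4*a - 3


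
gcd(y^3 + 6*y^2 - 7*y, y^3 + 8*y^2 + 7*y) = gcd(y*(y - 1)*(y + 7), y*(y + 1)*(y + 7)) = y^2 + 7*y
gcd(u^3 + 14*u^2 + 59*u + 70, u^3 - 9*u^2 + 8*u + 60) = u + 2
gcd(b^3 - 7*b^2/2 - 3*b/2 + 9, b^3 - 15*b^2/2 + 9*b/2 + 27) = b^2 - 3*b/2 - 9/2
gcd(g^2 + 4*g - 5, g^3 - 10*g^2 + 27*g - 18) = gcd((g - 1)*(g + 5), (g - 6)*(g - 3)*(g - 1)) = g - 1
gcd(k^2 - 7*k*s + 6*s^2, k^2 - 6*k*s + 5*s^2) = -k + s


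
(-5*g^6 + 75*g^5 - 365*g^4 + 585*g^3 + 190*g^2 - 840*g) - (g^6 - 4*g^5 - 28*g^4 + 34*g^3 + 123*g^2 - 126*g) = -6*g^6 + 79*g^5 - 337*g^4 + 551*g^3 + 67*g^2 - 714*g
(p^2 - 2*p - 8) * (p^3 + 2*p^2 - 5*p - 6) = p^5 - 17*p^3 - 12*p^2 + 52*p + 48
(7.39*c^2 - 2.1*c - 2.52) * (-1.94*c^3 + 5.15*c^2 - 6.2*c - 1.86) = -14.3366*c^5 + 42.1325*c^4 - 51.7442*c^3 - 13.7034*c^2 + 19.53*c + 4.6872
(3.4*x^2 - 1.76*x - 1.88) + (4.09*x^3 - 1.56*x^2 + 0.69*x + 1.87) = 4.09*x^3 + 1.84*x^2 - 1.07*x - 0.00999999999999979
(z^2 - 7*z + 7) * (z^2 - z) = z^4 - 8*z^3 + 14*z^2 - 7*z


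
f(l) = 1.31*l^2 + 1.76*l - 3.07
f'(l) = 2.62*l + 1.76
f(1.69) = 3.65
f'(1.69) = 6.19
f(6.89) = 71.24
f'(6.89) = 19.81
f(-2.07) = -1.10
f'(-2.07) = -3.66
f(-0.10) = -3.23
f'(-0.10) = 1.50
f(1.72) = 3.83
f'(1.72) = 6.27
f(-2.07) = -1.10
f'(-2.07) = -3.66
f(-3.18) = 4.58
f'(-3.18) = -6.57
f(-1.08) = -3.44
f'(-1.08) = -1.07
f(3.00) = 14.00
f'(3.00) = 9.62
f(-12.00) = 164.45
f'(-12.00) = -29.68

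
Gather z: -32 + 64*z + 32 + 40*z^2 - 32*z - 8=40*z^2 + 32*z - 8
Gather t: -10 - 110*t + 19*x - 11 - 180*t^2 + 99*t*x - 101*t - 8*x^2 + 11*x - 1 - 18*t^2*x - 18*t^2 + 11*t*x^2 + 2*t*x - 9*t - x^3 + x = t^2*(-18*x - 198) + t*(11*x^2 + 101*x - 220) - x^3 - 8*x^2 + 31*x - 22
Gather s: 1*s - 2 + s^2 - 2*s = s^2 - s - 2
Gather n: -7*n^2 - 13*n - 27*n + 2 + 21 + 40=-7*n^2 - 40*n + 63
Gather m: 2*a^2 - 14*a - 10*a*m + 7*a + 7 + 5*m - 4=2*a^2 - 7*a + m*(5 - 10*a) + 3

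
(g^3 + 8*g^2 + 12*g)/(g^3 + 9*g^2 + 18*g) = (g + 2)/(g + 3)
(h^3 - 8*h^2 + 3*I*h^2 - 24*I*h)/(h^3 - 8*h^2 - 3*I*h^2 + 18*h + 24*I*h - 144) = h/(h - 6*I)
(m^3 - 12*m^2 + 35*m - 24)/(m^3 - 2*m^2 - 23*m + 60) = (m^2 - 9*m + 8)/(m^2 + m - 20)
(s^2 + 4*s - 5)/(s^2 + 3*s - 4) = (s + 5)/(s + 4)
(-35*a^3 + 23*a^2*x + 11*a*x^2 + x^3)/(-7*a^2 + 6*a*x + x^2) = 5*a + x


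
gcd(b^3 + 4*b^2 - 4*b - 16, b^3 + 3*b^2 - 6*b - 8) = b^2 + 2*b - 8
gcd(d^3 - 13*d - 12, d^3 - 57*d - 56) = d + 1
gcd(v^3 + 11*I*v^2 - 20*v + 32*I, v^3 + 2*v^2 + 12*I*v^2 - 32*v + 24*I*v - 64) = v^2 + 12*I*v - 32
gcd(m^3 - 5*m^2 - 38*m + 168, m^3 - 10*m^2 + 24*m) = m - 4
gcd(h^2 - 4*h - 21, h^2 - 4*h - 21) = h^2 - 4*h - 21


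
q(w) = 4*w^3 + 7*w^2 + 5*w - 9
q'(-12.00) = 1565.00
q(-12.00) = -5973.00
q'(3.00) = 155.00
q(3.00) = 177.00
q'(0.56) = 16.60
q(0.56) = -3.30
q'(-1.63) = 14.06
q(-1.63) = -15.87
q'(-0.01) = 4.86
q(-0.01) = -9.05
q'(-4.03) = 143.47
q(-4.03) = -177.27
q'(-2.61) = 50.21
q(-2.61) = -45.48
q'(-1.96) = 23.66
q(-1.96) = -22.03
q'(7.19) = 726.01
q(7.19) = 1875.60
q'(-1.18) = 5.19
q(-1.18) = -11.73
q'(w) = 12*w^2 + 14*w + 5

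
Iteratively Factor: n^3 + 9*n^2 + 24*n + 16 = (n + 1)*(n^2 + 8*n + 16) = (n + 1)*(n + 4)*(n + 4)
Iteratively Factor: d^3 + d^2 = (d)*(d^2 + d) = d*(d + 1)*(d)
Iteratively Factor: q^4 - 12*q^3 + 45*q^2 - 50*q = (q - 5)*(q^3 - 7*q^2 + 10*q) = (q - 5)^2*(q^2 - 2*q) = (q - 5)^2*(q - 2)*(q)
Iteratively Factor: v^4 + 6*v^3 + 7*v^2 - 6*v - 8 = (v + 4)*(v^3 + 2*v^2 - v - 2) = (v + 1)*(v + 4)*(v^2 + v - 2) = (v + 1)*(v + 2)*(v + 4)*(v - 1)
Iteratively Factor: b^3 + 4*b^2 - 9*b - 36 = (b + 3)*(b^2 + b - 12) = (b - 3)*(b + 3)*(b + 4)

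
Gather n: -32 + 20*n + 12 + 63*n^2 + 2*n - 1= 63*n^2 + 22*n - 21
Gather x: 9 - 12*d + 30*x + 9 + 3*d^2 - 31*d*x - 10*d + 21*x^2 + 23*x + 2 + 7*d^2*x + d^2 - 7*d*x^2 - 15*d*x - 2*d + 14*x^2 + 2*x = 4*d^2 - 24*d + x^2*(35 - 7*d) + x*(7*d^2 - 46*d + 55) + 20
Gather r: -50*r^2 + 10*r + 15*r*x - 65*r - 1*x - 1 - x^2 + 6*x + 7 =-50*r^2 + r*(15*x - 55) - x^2 + 5*x + 6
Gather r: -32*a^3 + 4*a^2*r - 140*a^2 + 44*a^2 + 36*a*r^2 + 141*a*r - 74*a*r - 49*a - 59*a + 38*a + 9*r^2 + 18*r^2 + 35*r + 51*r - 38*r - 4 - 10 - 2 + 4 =-32*a^3 - 96*a^2 - 70*a + r^2*(36*a + 27) + r*(4*a^2 + 67*a + 48) - 12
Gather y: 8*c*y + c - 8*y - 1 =c + y*(8*c - 8) - 1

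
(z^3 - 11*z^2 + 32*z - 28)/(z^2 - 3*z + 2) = (z^2 - 9*z + 14)/(z - 1)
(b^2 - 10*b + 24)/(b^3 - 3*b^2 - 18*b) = (b - 4)/(b*(b + 3))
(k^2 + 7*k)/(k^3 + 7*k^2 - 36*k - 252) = k/(k^2 - 36)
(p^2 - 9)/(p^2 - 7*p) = (p^2 - 9)/(p*(p - 7))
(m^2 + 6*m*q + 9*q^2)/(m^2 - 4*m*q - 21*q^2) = (-m - 3*q)/(-m + 7*q)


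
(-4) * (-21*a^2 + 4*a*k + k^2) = 84*a^2 - 16*a*k - 4*k^2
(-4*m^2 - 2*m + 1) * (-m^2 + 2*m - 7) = 4*m^4 - 6*m^3 + 23*m^2 + 16*m - 7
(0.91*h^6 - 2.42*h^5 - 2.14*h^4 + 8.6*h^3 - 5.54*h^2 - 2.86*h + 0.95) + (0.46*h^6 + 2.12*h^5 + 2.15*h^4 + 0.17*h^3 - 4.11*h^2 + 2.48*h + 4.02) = 1.37*h^6 - 0.3*h^5 + 0.00999999999999979*h^4 + 8.77*h^3 - 9.65*h^2 - 0.38*h + 4.97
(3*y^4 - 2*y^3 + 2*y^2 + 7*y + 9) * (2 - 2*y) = -6*y^5 + 10*y^4 - 8*y^3 - 10*y^2 - 4*y + 18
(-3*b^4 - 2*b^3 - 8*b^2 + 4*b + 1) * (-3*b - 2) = 9*b^5 + 12*b^4 + 28*b^3 + 4*b^2 - 11*b - 2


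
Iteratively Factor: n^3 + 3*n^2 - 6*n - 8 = (n + 1)*(n^2 + 2*n - 8) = (n + 1)*(n + 4)*(n - 2)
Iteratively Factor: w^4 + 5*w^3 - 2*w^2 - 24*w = (w)*(w^3 + 5*w^2 - 2*w - 24) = w*(w + 4)*(w^2 + w - 6) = w*(w + 3)*(w + 4)*(w - 2)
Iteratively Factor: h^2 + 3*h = (h + 3)*(h)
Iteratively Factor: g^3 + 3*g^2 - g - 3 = (g + 3)*(g^2 - 1) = (g + 1)*(g + 3)*(g - 1)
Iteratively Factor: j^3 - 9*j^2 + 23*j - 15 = (j - 3)*(j^2 - 6*j + 5) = (j - 5)*(j - 3)*(j - 1)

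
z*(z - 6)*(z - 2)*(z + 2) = z^4 - 6*z^3 - 4*z^2 + 24*z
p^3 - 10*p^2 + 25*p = p*(p - 5)^2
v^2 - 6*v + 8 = (v - 4)*(v - 2)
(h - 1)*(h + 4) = h^2 + 3*h - 4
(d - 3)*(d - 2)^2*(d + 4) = d^4 - 3*d^3 - 12*d^2 + 52*d - 48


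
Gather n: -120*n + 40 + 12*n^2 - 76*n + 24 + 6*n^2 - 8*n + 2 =18*n^2 - 204*n + 66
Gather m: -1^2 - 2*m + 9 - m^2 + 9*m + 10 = -m^2 + 7*m + 18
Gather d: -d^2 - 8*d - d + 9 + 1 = -d^2 - 9*d + 10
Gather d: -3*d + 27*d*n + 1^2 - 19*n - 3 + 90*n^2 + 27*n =d*(27*n - 3) + 90*n^2 + 8*n - 2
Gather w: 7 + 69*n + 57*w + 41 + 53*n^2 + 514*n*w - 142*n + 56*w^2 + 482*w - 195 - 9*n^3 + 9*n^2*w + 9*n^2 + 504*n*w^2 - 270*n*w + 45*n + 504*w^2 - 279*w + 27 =-9*n^3 + 62*n^2 - 28*n + w^2*(504*n + 560) + w*(9*n^2 + 244*n + 260) - 120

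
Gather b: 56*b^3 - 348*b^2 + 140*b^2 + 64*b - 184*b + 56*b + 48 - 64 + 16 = 56*b^3 - 208*b^2 - 64*b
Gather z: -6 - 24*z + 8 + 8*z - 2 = -16*z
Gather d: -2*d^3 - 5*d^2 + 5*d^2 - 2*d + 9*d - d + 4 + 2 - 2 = -2*d^3 + 6*d + 4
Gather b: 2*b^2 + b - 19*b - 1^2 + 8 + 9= 2*b^2 - 18*b + 16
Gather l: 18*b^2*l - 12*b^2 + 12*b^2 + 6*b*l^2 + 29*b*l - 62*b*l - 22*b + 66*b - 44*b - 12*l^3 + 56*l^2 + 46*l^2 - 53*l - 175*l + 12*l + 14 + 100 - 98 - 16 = -12*l^3 + l^2*(6*b + 102) + l*(18*b^2 - 33*b - 216)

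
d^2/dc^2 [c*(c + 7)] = 2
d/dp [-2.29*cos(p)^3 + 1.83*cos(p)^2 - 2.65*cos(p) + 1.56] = (6.87*cos(p)^2 - 3.66*cos(p) + 2.65)*sin(p)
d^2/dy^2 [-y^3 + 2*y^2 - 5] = 4 - 6*y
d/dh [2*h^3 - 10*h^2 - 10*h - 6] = 6*h^2 - 20*h - 10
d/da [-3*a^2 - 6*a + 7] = -6*a - 6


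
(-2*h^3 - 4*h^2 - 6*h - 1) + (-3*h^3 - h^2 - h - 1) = -5*h^3 - 5*h^2 - 7*h - 2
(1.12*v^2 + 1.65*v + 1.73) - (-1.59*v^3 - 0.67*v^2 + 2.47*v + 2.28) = 1.59*v^3 + 1.79*v^2 - 0.82*v - 0.55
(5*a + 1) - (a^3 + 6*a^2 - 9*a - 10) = -a^3 - 6*a^2 + 14*a + 11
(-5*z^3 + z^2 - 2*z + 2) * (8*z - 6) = -40*z^4 + 38*z^3 - 22*z^2 + 28*z - 12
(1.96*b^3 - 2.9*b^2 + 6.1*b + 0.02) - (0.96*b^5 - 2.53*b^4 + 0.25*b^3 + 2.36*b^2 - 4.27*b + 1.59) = -0.96*b^5 + 2.53*b^4 + 1.71*b^3 - 5.26*b^2 + 10.37*b - 1.57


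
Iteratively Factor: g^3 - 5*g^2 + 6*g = (g)*(g^2 - 5*g + 6) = g*(g - 3)*(g - 2)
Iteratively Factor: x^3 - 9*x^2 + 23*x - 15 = (x - 5)*(x^2 - 4*x + 3) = (x - 5)*(x - 3)*(x - 1)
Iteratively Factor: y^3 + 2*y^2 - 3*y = (y + 3)*(y^2 - y) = (y - 1)*(y + 3)*(y)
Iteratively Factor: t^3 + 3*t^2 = (t)*(t^2 + 3*t) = t*(t + 3)*(t)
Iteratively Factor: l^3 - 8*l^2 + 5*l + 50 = (l + 2)*(l^2 - 10*l + 25) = (l - 5)*(l + 2)*(l - 5)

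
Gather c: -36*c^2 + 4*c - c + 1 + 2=-36*c^2 + 3*c + 3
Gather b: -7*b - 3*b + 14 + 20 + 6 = 40 - 10*b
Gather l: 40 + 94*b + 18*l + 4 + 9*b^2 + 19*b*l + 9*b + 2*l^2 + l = 9*b^2 + 103*b + 2*l^2 + l*(19*b + 19) + 44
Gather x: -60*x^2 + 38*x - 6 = -60*x^2 + 38*x - 6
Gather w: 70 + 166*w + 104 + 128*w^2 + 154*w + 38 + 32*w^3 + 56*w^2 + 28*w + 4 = 32*w^3 + 184*w^2 + 348*w + 216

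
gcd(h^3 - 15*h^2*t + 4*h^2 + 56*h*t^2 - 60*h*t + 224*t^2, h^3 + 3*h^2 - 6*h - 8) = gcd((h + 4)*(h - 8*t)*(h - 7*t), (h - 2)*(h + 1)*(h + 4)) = h + 4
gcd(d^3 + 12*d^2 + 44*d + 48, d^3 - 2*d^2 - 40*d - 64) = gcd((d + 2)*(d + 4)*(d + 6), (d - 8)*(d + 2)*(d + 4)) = d^2 + 6*d + 8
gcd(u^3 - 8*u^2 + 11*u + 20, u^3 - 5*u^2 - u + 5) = u^2 - 4*u - 5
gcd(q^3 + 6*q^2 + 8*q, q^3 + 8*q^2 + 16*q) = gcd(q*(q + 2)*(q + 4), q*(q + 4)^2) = q^2 + 4*q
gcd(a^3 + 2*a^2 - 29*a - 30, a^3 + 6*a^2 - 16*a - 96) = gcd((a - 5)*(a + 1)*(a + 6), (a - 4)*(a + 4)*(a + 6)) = a + 6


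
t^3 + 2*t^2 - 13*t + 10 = (t - 2)*(t - 1)*(t + 5)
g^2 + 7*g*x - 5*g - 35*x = (g - 5)*(g + 7*x)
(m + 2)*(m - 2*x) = m^2 - 2*m*x + 2*m - 4*x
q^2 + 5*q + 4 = (q + 1)*(q + 4)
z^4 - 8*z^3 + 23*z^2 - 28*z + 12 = (z - 3)*(z - 2)^2*(z - 1)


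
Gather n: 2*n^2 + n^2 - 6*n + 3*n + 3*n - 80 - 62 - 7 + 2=3*n^2 - 147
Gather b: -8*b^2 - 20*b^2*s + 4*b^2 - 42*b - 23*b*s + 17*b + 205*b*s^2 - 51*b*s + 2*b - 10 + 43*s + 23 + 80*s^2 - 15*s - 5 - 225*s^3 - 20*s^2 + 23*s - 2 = b^2*(-20*s - 4) + b*(205*s^2 - 74*s - 23) - 225*s^3 + 60*s^2 + 51*s + 6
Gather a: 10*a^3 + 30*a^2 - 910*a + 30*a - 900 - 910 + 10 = 10*a^3 + 30*a^2 - 880*a - 1800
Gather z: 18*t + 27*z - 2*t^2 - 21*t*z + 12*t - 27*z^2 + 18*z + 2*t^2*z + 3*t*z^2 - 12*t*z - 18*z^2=-2*t^2 + 30*t + z^2*(3*t - 45) + z*(2*t^2 - 33*t + 45)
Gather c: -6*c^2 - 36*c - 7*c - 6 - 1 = -6*c^2 - 43*c - 7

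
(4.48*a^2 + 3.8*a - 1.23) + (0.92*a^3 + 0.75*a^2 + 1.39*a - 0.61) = 0.92*a^3 + 5.23*a^2 + 5.19*a - 1.84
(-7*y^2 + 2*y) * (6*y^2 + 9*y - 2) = -42*y^4 - 51*y^3 + 32*y^2 - 4*y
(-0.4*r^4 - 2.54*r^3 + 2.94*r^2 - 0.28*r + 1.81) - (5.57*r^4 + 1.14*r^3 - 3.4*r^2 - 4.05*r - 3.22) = -5.97*r^4 - 3.68*r^3 + 6.34*r^2 + 3.77*r + 5.03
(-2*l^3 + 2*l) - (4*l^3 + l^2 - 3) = -6*l^3 - l^2 + 2*l + 3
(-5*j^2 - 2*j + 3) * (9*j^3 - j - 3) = -45*j^5 - 18*j^4 + 32*j^3 + 17*j^2 + 3*j - 9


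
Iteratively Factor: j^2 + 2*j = (j + 2)*(j)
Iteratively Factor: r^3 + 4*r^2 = (r)*(r^2 + 4*r) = r^2*(r + 4)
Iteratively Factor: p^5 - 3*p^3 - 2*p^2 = (p + 1)*(p^4 - p^3 - 2*p^2) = p*(p + 1)*(p^3 - p^2 - 2*p) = p^2*(p + 1)*(p^2 - p - 2) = p^2*(p - 2)*(p + 1)*(p + 1)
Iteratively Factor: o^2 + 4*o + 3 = (o + 3)*(o + 1)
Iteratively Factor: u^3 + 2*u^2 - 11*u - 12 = (u - 3)*(u^2 + 5*u + 4) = (u - 3)*(u + 4)*(u + 1)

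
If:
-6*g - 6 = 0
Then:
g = -1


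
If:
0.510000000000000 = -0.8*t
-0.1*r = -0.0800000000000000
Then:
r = 0.80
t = -0.64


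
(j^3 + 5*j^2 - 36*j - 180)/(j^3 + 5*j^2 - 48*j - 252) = (j^2 - j - 30)/(j^2 - j - 42)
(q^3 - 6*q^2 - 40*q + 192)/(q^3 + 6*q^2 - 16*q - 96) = (q - 8)/(q + 4)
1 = 1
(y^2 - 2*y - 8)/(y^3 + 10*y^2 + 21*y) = (y^2 - 2*y - 8)/(y*(y^2 + 10*y + 21))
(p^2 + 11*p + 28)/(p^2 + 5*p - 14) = (p + 4)/(p - 2)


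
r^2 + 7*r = r*(r + 7)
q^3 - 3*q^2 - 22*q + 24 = (q - 6)*(q - 1)*(q + 4)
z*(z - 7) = z^2 - 7*z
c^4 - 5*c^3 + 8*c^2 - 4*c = c*(c - 2)^2*(c - 1)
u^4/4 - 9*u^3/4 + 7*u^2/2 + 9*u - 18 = (u/4 + 1/2)*(u - 6)*(u - 3)*(u - 2)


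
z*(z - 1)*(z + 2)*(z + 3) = z^4 + 4*z^3 + z^2 - 6*z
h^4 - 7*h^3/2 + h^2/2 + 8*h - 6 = (h - 2)^2*(h - 1)*(h + 3/2)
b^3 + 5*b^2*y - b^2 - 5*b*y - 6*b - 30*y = (b - 3)*(b + 2)*(b + 5*y)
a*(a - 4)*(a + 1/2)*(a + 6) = a^4 + 5*a^3/2 - 23*a^2 - 12*a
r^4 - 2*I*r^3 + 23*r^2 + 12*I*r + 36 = (r - 6*I)*(r - I)*(r + 2*I)*(r + 3*I)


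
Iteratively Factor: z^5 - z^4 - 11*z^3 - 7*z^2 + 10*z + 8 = (z + 2)*(z^4 - 3*z^3 - 5*z^2 + 3*z + 4) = (z - 1)*(z + 2)*(z^3 - 2*z^2 - 7*z - 4) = (z - 1)*(z + 1)*(z + 2)*(z^2 - 3*z - 4) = (z - 1)*(z + 1)^2*(z + 2)*(z - 4)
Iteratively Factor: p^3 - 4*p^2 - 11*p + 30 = (p - 2)*(p^2 - 2*p - 15) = (p - 5)*(p - 2)*(p + 3)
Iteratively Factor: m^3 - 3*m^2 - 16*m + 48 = (m - 3)*(m^2 - 16) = (m - 4)*(m - 3)*(m + 4)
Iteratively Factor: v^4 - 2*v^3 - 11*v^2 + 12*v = (v - 1)*(v^3 - v^2 - 12*v) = (v - 1)*(v + 3)*(v^2 - 4*v) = (v - 4)*(v - 1)*(v + 3)*(v)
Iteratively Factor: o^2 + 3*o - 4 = (o - 1)*(o + 4)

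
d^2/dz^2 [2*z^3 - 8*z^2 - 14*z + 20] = 12*z - 16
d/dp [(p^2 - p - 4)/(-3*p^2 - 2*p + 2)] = 5*(-p^2 - 4*p - 2)/(9*p^4 + 12*p^3 - 8*p^2 - 8*p + 4)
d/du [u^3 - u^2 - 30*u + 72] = 3*u^2 - 2*u - 30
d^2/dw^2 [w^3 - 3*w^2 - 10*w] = 6*w - 6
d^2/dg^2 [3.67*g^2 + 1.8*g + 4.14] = 7.34000000000000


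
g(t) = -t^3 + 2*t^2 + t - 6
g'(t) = -3*t^2 + 4*t + 1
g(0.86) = -4.30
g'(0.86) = 2.22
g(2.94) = -11.18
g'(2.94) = -13.17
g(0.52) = -5.08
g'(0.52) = 2.27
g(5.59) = -112.59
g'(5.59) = -70.38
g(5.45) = -103.02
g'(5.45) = -66.31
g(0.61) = -4.87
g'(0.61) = 2.32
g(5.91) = -136.66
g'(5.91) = -80.14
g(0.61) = -4.87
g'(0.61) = 2.32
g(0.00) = -6.00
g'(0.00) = 1.00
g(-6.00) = 276.00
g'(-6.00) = -131.00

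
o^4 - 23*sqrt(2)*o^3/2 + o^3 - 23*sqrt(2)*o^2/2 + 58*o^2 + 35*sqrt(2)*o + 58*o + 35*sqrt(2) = (o + 1)*(o - 7*sqrt(2))*(o - 5*sqrt(2))*(o + sqrt(2)/2)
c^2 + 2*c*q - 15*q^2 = (c - 3*q)*(c + 5*q)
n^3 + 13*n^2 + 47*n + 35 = (n + 1)*(n + 5)*(n + 7)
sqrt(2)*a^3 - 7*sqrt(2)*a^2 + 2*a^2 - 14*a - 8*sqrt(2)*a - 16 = (a - 8)*(a + sqrt(2))*(sqrt(2)*a + sqrt(2))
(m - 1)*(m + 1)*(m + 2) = m^3 + 2*m^2 - m - 2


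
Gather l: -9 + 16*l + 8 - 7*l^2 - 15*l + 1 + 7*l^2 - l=0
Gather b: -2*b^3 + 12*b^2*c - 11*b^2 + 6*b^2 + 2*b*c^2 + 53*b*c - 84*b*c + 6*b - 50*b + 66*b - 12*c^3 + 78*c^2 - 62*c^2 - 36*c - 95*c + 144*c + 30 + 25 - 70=-2*b^3 + b^2*(12*c - 5) + b*(2*c^2 - 31*c + 22) - 12*c^3 + 16*c^2 + 13*c - 15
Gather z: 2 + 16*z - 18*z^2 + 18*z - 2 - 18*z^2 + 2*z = -36*z^2 + 36*z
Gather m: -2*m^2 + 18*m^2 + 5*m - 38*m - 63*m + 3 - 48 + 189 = 16*m^2 - 96*m + 144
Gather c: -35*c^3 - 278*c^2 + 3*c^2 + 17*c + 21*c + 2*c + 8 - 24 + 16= -35*c^3 - 275*c^2 + 40*c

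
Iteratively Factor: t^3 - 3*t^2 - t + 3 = (t + 1)*(t^2 - 4*t + 3) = (t - 3)*(t + 1)*(t - 1)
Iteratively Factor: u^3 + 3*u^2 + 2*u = (u + 1)*(u^2 + 2*u) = u*(u + 1)*(u + 2)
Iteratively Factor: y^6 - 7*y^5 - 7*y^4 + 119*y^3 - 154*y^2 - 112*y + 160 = (y - 2)*(y^5 - 5*y^4 - 17*y^3 + 85*y^2 + 16*y - 80) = (y - 2)*(y + 4)*(y^4 - 9*y^3 + 19*y^2 + 9*y - 20) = (y - 2)*(y - 1)*(y + 4)*(y^3 - 8*y^2 + 11*y + 20) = (y - 2)*(y - 1)*(y + 1)*(y + 4)*(y^2 - 9*y + 20) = (y - 4)*(y - 2)*(y - 1)*(y + 1)*(y + 4)*(y - 5)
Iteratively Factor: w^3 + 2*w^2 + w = (w)*(w^2 + 2*w + 1) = w*(w + 1)*(w + 1)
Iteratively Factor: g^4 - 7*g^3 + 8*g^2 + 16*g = (g)*(g^3 - 7*g^2 + 8*g + 16) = g*(g - 4)*(g^2 - 3*g - 4) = g*(g - 4)*(g + 1)*(g - 4)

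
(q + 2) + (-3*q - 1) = 1 - 2*q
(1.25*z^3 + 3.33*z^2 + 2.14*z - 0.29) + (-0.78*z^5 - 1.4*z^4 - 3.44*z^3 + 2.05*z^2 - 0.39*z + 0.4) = -0.78*z^5 - 1.4*z^4 - 2.19*z^3 + 5.38*z^2 + 1.75*z + 0.11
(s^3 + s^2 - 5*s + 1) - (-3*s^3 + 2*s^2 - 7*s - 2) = 4*s^3 - s^2 + 2*s + 3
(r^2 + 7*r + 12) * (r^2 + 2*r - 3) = r^4 + 9*r^3 + 23*r^2 + 3*r - 36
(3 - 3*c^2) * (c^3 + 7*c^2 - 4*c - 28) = -3*c^5 - 21*c^4 + 15*c^3 + 105*c^2 - 12*c - 84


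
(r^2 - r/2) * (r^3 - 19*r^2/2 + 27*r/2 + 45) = r^5 - 10*r^4 + 73*r^3/4 + 153*r^2/4 - 45*r/2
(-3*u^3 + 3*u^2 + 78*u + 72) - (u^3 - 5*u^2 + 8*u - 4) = -4*u^3 + 8*u^2 + 70*u + 76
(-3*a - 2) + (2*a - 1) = -a - 3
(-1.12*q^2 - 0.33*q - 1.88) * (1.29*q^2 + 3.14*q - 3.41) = -1.4448*q^4 - 3.9425*q^3 + 0.357800000000001*q^2 - 4.7779*q + 6.4108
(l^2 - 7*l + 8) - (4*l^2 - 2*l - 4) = -3*l^2 - 5*l + 12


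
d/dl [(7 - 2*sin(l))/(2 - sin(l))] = 3*cos(l)/(sin(l) - 2)^2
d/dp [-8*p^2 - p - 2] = -16*p - 1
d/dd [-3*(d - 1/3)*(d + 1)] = -6*d - 2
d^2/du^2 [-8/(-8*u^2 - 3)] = 384*(8*u^2 - 1)/(8*u^2 + 3)^3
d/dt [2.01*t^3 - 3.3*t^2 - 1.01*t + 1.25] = 6.03*t^2 - 6.6*t - 1.01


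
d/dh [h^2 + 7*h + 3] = 2*h + 7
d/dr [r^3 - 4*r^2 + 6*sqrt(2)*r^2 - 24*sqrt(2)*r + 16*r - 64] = 3*r^2 - 8*r + 12*sqrt(2)*r - 24*sqrt(2) + 16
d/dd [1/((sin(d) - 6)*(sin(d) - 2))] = 2*(4 - sin(d))*cos(d)/((sin(d) - 6)^2*(sin(d) - 2)^2)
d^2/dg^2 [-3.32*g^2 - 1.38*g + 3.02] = -6.64000000000000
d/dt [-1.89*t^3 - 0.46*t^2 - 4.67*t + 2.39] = -5.67*t^2 - 0.92*t - 4.67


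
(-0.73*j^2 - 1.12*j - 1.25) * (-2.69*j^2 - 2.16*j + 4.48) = 1.9637*j^4 + 4.5896*j^3 + 2.5113*j^2 - 2.3176*j - 5.6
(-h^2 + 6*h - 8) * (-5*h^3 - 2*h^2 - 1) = 5*h^5 - 28*h^4 + 28*h^3 + 17*h^2 - 6*h + 8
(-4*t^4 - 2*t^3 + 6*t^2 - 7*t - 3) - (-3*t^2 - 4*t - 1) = -4*t^4 - 2*t^3 + 9*t^2 - 3*t - 2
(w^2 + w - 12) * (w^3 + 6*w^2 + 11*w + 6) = w^5 + 7*w^4 + 5*w^3 - 55*w^2 - 126*w - 72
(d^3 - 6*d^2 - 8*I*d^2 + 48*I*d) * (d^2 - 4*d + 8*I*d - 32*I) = d^5 - 10*d^4 + 88*d^3 - 640*d^2 + 1536*d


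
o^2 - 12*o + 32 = (o - 8)*(o - 4)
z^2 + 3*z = z*(z + 3)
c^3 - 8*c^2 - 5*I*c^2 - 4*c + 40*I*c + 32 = (c - 8)*(c - 4*I)*(c - I)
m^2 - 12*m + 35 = (m - 7)*(m - 5)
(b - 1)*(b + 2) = b^2 + b - 2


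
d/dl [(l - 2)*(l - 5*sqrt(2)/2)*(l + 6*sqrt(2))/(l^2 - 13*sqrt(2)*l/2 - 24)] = (2*l^4 - 26*sqrt(2)*l^3 - 175*l^2 + 40*sqrt(2)*l^2 - 336*sqrt(2)*l - 48*l + 1440 + 1116*sqrt(2))/(2*l^4 - 26*sqrt(2)*l^3 + 73*l^2 + 624*sqrt(2)*l + 1152)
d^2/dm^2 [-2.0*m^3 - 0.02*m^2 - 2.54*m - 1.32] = -12.0*m - 0.04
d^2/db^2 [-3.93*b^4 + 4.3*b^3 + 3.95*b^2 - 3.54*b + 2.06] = -47.16*b^2 + 25.8*b + 7.9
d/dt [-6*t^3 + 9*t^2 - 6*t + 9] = -18*t^2 + 18*t - 6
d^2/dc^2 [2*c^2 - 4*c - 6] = 4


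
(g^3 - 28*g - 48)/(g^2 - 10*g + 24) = (g^2 + 6*g + 8)/(g - 4)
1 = 1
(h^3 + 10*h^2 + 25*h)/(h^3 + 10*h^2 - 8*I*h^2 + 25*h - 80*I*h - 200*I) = h/(h - 8*I)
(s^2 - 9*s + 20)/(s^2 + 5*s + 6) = (s^2 - 9*s + 20)/(s^2 + 5*s + 6)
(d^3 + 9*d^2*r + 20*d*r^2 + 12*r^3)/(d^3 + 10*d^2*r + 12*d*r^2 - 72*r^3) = (-d^2 - 3*d*r - 2*r^2)/(-d^2 - 4*d*r + 12*r^2)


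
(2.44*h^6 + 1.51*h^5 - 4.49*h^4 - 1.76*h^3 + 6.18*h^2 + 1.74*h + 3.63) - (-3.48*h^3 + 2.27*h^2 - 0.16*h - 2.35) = 2.44*h^6 + 1.51*h^5 - 4.49*h^4 + 1.72*h^3 + 3.91*h^2 + 1.9*h + 5.98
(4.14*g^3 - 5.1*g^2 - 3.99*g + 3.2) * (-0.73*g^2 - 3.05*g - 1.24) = -3.0222*g^5 - 8.904*g^4 + 13.3341*g^3 + 16.1575*g^2 - 4.8124*g - 3.968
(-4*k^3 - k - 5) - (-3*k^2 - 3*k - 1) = -4*k^3 + 3*k^2 + 2*k - 4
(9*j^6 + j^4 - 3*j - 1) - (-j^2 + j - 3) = 9*j^6 + j^4 + j^2 - 4*j + 2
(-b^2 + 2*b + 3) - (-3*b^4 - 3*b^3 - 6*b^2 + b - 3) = 3*b^4 + 3*b^3 + 5*b^2 + b + 6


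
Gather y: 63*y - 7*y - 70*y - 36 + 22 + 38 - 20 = 4 - 14*y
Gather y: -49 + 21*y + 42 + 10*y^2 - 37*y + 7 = 10*y^2 - 16*y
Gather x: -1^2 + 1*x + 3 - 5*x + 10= 12 - 4*x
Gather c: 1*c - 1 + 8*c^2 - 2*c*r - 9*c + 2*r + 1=8*c^2 + c*(-2*r - 8) + 2*r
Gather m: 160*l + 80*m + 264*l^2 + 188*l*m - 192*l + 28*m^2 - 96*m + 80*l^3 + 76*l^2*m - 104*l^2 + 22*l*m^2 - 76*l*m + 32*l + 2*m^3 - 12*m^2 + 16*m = 80*l^3 + 160*l^2 + 2*m^3 + m^2*(22*l + 16) + m*(76*l^2 + 112*l)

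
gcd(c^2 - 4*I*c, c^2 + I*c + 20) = c - 4*I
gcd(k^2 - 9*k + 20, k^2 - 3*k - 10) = k - 5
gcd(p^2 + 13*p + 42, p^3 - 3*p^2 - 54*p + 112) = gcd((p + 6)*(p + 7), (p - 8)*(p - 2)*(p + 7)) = p + 7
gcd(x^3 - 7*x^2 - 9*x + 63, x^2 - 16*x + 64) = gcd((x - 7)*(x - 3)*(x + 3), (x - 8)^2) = 1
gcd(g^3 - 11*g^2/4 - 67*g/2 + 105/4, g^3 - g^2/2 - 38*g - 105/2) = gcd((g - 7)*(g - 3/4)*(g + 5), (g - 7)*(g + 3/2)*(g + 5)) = g^2 - 2*g - 35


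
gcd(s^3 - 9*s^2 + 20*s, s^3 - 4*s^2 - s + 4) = s - 4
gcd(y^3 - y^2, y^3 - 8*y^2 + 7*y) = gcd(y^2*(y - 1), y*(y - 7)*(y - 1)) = y^2 - y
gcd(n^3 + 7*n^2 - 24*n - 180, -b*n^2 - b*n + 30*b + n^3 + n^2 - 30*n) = n^2 + n - 30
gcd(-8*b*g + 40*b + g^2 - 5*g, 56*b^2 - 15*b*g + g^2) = 8*b - g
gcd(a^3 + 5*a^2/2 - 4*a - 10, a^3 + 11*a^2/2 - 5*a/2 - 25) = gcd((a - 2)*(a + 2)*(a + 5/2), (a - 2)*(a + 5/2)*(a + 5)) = a^2 + a/2 - 5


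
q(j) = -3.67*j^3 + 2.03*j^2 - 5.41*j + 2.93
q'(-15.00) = -2543.56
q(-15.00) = 12927.08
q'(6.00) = -377.41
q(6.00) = -749.17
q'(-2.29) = -72.44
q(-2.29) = 70.04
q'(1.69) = -29.99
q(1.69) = -18.13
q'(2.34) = -56.20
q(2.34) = -45.64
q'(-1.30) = -29.29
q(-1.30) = 21.46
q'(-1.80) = -48.39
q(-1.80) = 40.65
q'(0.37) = -5.42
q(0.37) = 1.02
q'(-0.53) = -10.65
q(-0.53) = 6.91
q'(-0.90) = -17.98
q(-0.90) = 12.12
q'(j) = -11.01*j^2 + 4.06*j - 5.41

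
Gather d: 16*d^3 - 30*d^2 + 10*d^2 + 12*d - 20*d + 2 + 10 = 16*d^3 - 20*d^2 - 8*d + 12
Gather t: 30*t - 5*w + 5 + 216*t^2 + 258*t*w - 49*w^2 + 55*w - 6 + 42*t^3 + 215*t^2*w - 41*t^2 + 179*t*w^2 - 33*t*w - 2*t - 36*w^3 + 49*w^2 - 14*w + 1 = 42*t^3 + t^2*(215*w + 175) + t*(179*w^2 + 225*w + 28) - 36*w^3 + 36*w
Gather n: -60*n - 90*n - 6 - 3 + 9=-150*n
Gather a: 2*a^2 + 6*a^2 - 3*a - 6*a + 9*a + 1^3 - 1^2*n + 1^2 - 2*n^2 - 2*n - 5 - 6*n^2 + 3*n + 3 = 8*a^2 - 8*n^2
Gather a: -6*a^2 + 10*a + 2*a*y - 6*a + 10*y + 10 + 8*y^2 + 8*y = -6*a^2 + a*(2*y + 4) + 8*y^2 + 18*y + 10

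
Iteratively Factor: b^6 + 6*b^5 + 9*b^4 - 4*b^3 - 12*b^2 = (b + 2)*(b^5 + 4*b^4 + b^3 - 6*b^2) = b*(b + 2)*(b^4 + 4*b^3 + b^2 - 6*b) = b*(b - 1)*(b + 2)*(b^3 + 5*b^2 + 6*b) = b*(b - 1)*(b + 2)^2*(b^2 + 3*b) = b^2*(b - 1)*(b + 2)^2*(b + 3)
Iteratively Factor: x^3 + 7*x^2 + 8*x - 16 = (x - 1)*(x^2 + 8*x + 16) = (x - 1)*(x + 4)*(x + 4)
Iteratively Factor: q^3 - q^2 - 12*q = (q + 3)*(q^2 - 4*q) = (q - 4)*(q + 3)*(q)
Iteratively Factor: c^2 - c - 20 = (c - 5)*(c + 4)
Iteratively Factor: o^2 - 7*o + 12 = (o - 4)*(o - 3)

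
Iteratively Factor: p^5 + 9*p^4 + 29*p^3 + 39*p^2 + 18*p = (p + 1)*(p^4 + 8*p^3 + 21*p^2 + 18*p) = (p + 1)*(p + 3)*(p^3 + 5*p^2 + 6*p) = (p + 1)*(p + 2)*(p + 3)*(p^2 + 3*p) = (p + 1)*(p + 2)*(p + 3)^2*(p)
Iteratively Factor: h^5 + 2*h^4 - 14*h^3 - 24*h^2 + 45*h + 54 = (h + 3)*(h^4 - h^3 - 11*h^2 + 9*h + 18) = (h + 1)*(h + 3)*(h^3 - 2*h^2 - 9*h + 18) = (h - 3)*(h + 1)*(h + 3)*(h^2 + h - 6) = (h - 3)*(h - 2)*(h + 1)*(h + 3)*(h + 3)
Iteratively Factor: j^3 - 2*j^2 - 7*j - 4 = (j + 1)*(j^2 - 3*j - 4) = (j - 4)*(j + 1)*(j + 1)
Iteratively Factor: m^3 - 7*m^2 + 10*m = (m)*(m^2 - 7*m + 10) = m*(m - 5)*(m - 2)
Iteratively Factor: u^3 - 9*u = (u)*(u^2 - 9) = u*(u - 3)*(u + 3)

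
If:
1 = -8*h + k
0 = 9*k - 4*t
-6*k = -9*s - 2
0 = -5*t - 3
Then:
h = -19/120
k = -4/15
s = -2/5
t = -3/5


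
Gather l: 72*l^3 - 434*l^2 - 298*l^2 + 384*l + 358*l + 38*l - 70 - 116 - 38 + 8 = 72*l^3 - 732*l^2 + 780*l - 216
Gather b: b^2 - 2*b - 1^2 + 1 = b^2 - 2*b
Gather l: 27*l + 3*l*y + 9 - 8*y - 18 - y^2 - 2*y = l*(3*y + 27) - y^2 - 10*y - 9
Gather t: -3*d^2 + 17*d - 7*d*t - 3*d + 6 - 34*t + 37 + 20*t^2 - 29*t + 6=-3*d^2 + 14*d + 20*t^2 + t*(-7*d - 63) + 49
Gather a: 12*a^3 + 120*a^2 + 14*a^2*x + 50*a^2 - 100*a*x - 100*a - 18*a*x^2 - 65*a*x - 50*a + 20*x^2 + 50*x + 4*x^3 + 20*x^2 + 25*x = 12*a^3 + a^2*(14*x + 170) + a*(-18*x^2 - 165*x - 150) + 4*x^3 + 40*x^2 + 75*x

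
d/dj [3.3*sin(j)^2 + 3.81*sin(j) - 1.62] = (6.6*sin(j) + 3.81)*cos(j)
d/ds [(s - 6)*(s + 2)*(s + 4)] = 3*s^2 - 28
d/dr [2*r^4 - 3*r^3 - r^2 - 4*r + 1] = 8*r^3 - 9*r^2 - 2*r - 4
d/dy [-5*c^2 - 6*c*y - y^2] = -6*c - 2*y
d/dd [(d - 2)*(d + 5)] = 2*d + 3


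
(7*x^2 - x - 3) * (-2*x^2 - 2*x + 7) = -14*x^4 - 12*x^3 + 57*x^2 - x - 21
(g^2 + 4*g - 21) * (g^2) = g^4 + 4*g^3 - 21*g^2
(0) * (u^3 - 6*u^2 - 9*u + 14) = 0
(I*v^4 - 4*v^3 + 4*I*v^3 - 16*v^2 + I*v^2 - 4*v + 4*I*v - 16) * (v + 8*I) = I*v^5 - 12*v^4 + 4*I*v^4 - 48*v^3 - 31*I*v^3 - 12*v^2 - 124*I*v^2 - 48*v - 32*I*v - 128*I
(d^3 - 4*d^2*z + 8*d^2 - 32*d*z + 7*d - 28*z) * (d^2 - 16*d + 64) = d^5 - 4*d^4*z - 8*d^4 + 32*d^3*z - 57*d^3 + 228*d^2*z + 400*d^2 - 1600*d*z + 448*d - 1792*z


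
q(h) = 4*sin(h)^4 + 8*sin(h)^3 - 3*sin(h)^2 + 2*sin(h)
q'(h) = 16*sin(h)^3*cos(h) + 24*sin(h)^2*cos(h) - 6*sin(h)*cos(h) + 2*cos(h)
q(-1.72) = -8.82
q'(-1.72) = -2.37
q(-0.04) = -0.09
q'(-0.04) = 2.28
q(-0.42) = -1.75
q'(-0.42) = 6.71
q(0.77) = 3.58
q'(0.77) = 10.66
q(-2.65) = -2.26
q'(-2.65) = -7.49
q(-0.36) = -1.36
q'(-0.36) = 5.98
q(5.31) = -6.36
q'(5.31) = 8.06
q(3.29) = -0.39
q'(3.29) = -3.32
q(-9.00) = -1.78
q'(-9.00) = -6.77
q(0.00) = 0.00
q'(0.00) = 2.00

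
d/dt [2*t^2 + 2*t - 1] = 4*t + 2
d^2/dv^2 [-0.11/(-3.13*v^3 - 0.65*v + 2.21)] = (-2.0658*v*(3.13*v^3 + 0.65*v - 2.21) + 0.11*(9.39*v^2 + 0.65)*(18.78*v^2 + 1.3))/(3.13*v^3 + 0.65*v - 2.21)^3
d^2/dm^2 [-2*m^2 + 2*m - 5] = -4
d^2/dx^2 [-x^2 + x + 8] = -2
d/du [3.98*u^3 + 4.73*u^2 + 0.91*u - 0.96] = 11.94*u^2 + 9.46*u + 0.91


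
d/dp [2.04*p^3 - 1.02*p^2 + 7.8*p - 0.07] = 6.12*p^2 - 2.04*p + 7.8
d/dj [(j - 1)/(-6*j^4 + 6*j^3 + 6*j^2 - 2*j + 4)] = (-3*j^4 + 3*j^3 + 3*j^2 - j + (j - 1)*(12*j^3 - 9*j^2 - 6*j + 1) + 2)/(2*(-3*j^4 + 3*j^3 + 3*j^2 - j + 2)^2)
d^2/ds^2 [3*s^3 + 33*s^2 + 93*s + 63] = 18*s + 66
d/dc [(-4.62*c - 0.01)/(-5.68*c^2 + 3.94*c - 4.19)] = (-26.2416*c^2 - 0.113600000000002*c + 19.3972)/(32.2624*c^4 - 44.7584*c^3 + 63.122*c^2 - 33.0172*c + 17.5561)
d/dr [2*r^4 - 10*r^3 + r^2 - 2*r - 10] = 8*r^3 - 30*r^2 + 2*r - 2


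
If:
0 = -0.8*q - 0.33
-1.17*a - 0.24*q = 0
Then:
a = 0.08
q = -0.41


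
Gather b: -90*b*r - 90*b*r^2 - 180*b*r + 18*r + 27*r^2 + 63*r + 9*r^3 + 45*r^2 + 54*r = b*(-90*r^2 - 270*r) + 9*r^3 + 72*r^2 + 135*r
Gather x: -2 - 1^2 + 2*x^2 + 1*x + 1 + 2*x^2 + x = 4*x^2 + 2*x - 2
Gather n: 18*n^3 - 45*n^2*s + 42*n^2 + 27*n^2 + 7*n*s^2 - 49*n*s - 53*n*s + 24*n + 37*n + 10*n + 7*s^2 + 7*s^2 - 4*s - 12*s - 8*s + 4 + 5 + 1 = 18*n^3 + n^2*(69 - 45*s) + n*(7*s^2 - 102*s + 71) + 14*s^2 - 24*s + 10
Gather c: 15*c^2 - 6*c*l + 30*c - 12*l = 15*c^2 + c*(30 - 6*l) - 12*l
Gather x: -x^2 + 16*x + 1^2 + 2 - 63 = -x^2 + 16*x - 60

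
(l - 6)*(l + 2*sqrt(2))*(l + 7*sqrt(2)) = l^3 - 6*l^2 + 9*sqrt(2)*l^2 - 54*sqrt(2)*l + 28*l - 168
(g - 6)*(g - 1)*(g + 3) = g^3 - 4*g^2 - 15*g + 18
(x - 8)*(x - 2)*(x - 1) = x^3 - 11*x^2 + 26*x - 16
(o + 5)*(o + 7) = o^2 + 12*o + 35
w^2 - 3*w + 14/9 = (w - 7/3)*(w - 2/3)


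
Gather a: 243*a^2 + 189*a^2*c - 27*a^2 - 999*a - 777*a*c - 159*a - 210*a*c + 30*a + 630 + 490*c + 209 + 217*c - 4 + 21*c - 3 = a^2*(189*c + 216) + a*(-987*c - 1128) + 728*c + 832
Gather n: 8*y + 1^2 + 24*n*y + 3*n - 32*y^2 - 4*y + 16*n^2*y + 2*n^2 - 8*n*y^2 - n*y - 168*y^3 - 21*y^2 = n^2*(16*y + 2) + n*(-8*y^2 + 23*y + 3) - 168*y^3 - 53*y^2 + 4*y + 1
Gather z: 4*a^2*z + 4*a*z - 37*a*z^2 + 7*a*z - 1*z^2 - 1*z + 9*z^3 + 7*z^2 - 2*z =9*z^3 + z^2*(6 - 37*a) + z*(4*a^2 + 11*a - 3)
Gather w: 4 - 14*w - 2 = 2 - 14*w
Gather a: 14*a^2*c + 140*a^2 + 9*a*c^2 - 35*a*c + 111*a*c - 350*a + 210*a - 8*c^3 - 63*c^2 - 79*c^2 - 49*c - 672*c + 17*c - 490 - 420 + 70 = a^2*(14*c + 140) + a*(9*c^2 + 76*c - 140) - 8*c^3 - 142*c^2 - 704*c - 840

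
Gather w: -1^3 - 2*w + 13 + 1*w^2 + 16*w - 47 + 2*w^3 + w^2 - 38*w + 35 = 2*w^3 + 2*w^2 - 24*w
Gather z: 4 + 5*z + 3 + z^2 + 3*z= z^2 + 8*z + 7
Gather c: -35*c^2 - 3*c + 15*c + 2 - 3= -35*c^2 + 12*c - 1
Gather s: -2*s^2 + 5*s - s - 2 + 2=-2*s^2 + 4*s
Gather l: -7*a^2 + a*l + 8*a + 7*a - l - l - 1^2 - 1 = -7*a^2 + 15*a + l*(a - 2) - 2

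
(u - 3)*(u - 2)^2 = u^3 - 7*u^2 + 16*u - 12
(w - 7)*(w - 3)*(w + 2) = w^3 - 8*w^2 + w + 42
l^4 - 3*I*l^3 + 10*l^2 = l^2*(l - 5*I)*(l + 2*I)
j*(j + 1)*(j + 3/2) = j^3 + 5*j^2/2 + 3*j/2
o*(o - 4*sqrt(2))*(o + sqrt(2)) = o^3 - 3*sqrt(2)*o^2 - 8*o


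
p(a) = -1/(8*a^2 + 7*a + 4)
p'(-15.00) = 0.00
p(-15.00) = 0.00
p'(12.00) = 0.00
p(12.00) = 0.00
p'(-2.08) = -0.05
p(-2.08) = -0.04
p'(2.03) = 0.02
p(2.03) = -0.02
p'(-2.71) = -0.02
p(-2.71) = -0.02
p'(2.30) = 0.01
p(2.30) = -0.02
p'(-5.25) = -0.00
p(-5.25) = -0.01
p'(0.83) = 0.09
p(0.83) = -0.07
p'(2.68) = 0.01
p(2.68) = -0.01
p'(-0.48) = -0.11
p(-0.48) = -0.40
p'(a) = -(-16*a - 7)/(8*a^2 + 7*a + 4)^2 = (16*a + 7)/(8*a^2 + 7*a + 4)^2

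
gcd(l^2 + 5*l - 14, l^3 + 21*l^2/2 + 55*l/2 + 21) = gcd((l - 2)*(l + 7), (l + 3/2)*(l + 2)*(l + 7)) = l + 7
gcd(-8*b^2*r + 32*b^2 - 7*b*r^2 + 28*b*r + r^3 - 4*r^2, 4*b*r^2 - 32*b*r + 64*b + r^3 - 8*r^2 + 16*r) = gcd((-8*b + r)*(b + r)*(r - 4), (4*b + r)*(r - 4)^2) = r - 4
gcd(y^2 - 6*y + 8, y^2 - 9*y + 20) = y - 4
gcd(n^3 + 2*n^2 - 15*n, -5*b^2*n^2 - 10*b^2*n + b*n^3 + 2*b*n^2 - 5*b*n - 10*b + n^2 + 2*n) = 1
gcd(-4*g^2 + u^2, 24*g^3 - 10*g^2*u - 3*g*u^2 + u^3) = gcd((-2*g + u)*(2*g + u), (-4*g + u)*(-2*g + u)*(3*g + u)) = -2*g + u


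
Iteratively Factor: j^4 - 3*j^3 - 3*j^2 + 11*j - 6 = (j - 1)*(j^3 - 2*j^2 - 5*j + 6) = (j - 3)*(j - 1)*(j^2 + j - 2) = (j - 3)*(j - 1)^2*(j + 2)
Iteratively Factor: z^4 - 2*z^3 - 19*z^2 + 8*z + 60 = (z + 3)*(z^3 - 5*z^2 - 4*z + 20) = (z - 2)*(z + 3)*(z^2 - 3*z - 10) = (z - 5)*(z - 2)*(z + 3)*(z + 2)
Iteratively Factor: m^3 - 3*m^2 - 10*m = (m - 5)*(m^2 + 2*m) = (m - 5)*(m + 2)*(m)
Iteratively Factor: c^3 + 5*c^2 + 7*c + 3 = (c + 3)*(c^2 + 2*c + 1) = (c + 1)*(c + 3)*(c + 1)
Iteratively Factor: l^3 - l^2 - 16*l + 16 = (l + 4)*(l^2 - 5*l + 4) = (l - 1)*(l + 4)*(l - 4)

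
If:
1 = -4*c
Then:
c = -1/4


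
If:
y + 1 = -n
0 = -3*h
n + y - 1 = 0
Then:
No Solution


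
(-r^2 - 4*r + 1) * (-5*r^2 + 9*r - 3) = 5*r^4 + 11*r^3 - 38*r^2 + 21*r - 3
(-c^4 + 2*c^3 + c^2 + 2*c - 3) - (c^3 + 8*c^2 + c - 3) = -c^4 + c^3 - 7*c^2 + c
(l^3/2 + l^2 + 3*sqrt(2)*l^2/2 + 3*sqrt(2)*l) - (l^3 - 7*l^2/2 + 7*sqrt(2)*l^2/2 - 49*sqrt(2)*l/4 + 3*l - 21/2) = -l^3/2 - 2*sqrt(2)*l^2 + 9*l^2/2 - 3*l + 61*sqrt(2)*l/4 + 21/2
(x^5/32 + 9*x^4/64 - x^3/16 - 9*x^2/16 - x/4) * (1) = x^5/32 + 9*x^4/64 - x^3/16 - 9*x^2/16 - x/4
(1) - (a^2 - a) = -a^2 + a + 1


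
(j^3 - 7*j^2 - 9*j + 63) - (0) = j^3 - 7*j^2 - 9*j + 63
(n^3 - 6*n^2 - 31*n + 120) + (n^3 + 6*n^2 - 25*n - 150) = 2*n^3 - 56*n - 30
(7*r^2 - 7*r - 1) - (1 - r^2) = 8*r^2 - 7*r - 2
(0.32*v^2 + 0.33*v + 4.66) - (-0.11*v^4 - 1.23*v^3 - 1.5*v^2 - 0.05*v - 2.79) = 0.11*v^4 + 1.23*v^3 + 1.82*v^2 + 0.38*v + 7.45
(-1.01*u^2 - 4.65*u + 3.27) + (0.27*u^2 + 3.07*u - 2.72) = -0.74*u^2 - 1.58*u + 0.55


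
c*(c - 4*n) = c^2 - 4*c*n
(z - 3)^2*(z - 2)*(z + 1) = z^4 - 7*z^3 + 13*z^2 + 3*z - 18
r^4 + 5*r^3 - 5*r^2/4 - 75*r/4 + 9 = (r - 3/2)*(r - 1/2)*(r + 3)*(r + 4)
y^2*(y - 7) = y^3 - 7*y^2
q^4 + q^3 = q^3*(q + 1)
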